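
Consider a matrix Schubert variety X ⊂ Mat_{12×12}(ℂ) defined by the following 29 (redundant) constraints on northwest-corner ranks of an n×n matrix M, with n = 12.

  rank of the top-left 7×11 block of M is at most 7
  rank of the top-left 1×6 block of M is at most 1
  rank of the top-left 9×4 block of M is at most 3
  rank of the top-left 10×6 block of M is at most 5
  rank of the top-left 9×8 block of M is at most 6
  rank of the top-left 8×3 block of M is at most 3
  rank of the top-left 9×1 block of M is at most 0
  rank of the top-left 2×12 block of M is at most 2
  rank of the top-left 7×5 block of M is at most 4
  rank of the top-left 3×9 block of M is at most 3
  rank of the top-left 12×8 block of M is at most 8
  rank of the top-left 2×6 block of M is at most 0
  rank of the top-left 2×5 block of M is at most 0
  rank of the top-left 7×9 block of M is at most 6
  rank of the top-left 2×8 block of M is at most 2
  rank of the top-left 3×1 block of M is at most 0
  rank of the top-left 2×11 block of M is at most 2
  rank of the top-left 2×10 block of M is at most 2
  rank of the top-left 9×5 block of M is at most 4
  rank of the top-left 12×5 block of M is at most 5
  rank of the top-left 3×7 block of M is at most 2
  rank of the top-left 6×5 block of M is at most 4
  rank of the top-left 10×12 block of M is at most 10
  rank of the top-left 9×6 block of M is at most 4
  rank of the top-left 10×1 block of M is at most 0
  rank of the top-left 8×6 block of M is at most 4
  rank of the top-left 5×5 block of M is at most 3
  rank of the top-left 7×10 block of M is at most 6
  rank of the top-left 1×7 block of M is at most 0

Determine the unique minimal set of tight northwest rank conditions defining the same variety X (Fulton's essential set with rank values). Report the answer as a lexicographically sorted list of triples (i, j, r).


Rank table r_w(12×12) implied by the 29 constraints:

  R[1]: 0 0 0 0 0 0 0 1 1 1 1 1
  R[2]: 0 0 0 0 0 0 1 2 2 2 2 2
  R[3]: 0 1 1 1 1 1 2 3 3 3 3 3
  R[4]: 0 1 2 2 2 2 3 4 4 4 4 4
  R[5]: 0 1 2 3 3 3 4 5 5 5 5 5
  R[6]: 0 1 2 3 4 4 5 6 6 6 6 6
  R[7]: 0 1 2 3 4 4 5 6 6 6 7 7
  R[8]: 0 1 2 3 4 4 5 6 7 7 8 8
  R[9]: 0 1 2 3 4 4 5 6 7 8 9 9
  R[10]: 0 1 2 3 4 5 6 7 8 9 10 10
  R[11]: 1 2 3 4 5 6 7 8 9 10 11 11
  R[12]: 1 2 3 4 5 6 7 8 9 10 11 12

hence w(1..12) = (8, 7, 2, 3, 4, 5, 11, 9, 10, 6, 1, 12).

5 SE-corners of the 26-cell Rothe diagram give Ess(w):

[(1, 7, 0), (2, 6, 0), (7, 10, 6), (9, 6, 4), (10, 1, 0)]


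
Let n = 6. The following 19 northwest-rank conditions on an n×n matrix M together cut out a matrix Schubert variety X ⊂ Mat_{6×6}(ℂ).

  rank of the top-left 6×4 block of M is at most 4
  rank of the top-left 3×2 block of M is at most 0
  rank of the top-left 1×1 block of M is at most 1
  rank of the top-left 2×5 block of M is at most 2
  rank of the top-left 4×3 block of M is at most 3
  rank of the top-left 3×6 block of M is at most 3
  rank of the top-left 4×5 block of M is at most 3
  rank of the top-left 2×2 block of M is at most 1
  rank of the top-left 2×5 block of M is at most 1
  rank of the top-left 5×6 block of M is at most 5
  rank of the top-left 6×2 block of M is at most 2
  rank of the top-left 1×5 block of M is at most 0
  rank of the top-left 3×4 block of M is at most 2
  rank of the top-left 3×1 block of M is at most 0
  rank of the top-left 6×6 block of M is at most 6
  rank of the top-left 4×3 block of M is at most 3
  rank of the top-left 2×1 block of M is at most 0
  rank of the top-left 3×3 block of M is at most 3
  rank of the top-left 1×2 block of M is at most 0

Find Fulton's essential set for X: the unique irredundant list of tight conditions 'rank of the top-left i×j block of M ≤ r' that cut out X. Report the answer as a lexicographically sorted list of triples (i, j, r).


Rank table r_w(6×6) implied by the 19 constraints:

  R[1]: 0, 0, 0, 0, 0, 1
  R[2]: 0, 0, 1, 1, 1, 2
  R[3]: 0, 0, 1, 2, 2, 3
  R[4]: 1, 1, 2, 3, 3, 4
  R[5]: 1, 2, 3, 4, 4, 5
  R[6]: 1, 2, 3, 4, 5, 6

second differences of R give the permutation w = (6, 3, 4, 1, 2, 5).

Fulton essential set (2 of the 9 Rothe cells):

[(1, 5, 0), (3, 2, 0)]


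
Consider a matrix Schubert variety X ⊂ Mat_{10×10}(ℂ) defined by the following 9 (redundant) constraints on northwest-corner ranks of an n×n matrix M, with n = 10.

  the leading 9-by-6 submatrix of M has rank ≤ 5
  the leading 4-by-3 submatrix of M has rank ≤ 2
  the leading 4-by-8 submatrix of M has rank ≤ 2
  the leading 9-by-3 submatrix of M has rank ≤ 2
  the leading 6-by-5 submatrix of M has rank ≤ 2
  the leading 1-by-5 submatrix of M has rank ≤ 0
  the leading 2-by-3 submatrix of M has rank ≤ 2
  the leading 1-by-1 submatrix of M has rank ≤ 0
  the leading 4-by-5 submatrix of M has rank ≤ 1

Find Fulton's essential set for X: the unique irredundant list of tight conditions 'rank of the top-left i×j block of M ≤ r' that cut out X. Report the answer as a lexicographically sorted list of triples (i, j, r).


Reconstructing r_w from the 9 given conditions:

  0  0  0  0  0  1  1  1  1  1
  1  1  1  1  1  2  2  2  2  2
  1  1  1  1  1  2  2  2  3  3
  1  1  1  1  1  2  2  2  3  4
  1  2  2  2  2  3  3  3  4  5
  1  2  2  2  2  3  4  4  5  6
  1  2  2  3  3  4  5  5  6  7
  1  2  2  3  4  5  6  6  7  8
  1  2  2  3  4  5  6  7  8  9
  1  2  3  4  5  6  7  8  9  10

reading off 1-entries of Δ²R: w = (6, 1, 9, 10, 2, 7, 4, 5, 8, 3).

Fulton essential set (5 of the 23 Rothe cells):

[(1, 5, 0), (4, 5, 1), (4, 8, 2), (6, 5, 2), (9, 3, 2)]


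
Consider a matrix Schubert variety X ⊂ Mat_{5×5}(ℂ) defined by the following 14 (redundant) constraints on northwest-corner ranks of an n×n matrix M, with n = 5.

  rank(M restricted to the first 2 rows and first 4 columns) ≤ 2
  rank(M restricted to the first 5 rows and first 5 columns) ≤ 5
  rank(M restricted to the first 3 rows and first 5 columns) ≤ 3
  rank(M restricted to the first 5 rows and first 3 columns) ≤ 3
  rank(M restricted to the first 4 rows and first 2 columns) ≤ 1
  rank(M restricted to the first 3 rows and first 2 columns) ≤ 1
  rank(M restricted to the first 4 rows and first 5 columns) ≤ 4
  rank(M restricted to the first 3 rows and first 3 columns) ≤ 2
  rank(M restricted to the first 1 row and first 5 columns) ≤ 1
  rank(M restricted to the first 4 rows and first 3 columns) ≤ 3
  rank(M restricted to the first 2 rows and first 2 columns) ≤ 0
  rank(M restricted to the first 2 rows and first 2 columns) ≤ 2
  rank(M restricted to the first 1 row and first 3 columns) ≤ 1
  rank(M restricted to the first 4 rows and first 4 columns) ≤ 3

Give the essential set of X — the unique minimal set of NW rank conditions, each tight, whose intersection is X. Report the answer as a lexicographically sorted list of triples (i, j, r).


Rank table r_w(5×5) implied by the 14 constraints:

  i=1: 0 | 0 | 1 | 1 | 1
  i=2: 0 | 0 | 1 | 2 | 2
  i=3: 1 | 1 | 2 | 3 | 3
  i=4: 1 | 1 | 2 | 3 | 4
  i=5: 1 | 2 | 3 | 4 | 5

second differences of R give the permutation w = (3, 4, 1, 5, 2).

2 SE-corners of the 5-cell Rothe diagram give Ess(w):

[(2, 2, 0), (4, 2, 1)]


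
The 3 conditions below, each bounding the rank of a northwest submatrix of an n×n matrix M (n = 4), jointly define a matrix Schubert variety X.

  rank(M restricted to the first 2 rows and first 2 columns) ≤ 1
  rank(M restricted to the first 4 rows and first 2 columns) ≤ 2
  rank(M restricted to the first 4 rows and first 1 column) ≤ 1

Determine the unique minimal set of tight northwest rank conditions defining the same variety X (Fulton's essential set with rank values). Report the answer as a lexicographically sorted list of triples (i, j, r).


The tightest implied rank at each (i,j), from the 3 conditions:

  row 1: 1 | 1 | 1 | 1
  row 2: 1 | 1 | 2 | 2
  row 3: 1 | 2 | 3 | 3
  row 4: 1 | 2 | 3 | 4

reading off 1-entries of Δ²R: w = (1, 3, 2, 4).

|D(w)|=1, |Ess(w)|=1:

[(2, 2, 1)]


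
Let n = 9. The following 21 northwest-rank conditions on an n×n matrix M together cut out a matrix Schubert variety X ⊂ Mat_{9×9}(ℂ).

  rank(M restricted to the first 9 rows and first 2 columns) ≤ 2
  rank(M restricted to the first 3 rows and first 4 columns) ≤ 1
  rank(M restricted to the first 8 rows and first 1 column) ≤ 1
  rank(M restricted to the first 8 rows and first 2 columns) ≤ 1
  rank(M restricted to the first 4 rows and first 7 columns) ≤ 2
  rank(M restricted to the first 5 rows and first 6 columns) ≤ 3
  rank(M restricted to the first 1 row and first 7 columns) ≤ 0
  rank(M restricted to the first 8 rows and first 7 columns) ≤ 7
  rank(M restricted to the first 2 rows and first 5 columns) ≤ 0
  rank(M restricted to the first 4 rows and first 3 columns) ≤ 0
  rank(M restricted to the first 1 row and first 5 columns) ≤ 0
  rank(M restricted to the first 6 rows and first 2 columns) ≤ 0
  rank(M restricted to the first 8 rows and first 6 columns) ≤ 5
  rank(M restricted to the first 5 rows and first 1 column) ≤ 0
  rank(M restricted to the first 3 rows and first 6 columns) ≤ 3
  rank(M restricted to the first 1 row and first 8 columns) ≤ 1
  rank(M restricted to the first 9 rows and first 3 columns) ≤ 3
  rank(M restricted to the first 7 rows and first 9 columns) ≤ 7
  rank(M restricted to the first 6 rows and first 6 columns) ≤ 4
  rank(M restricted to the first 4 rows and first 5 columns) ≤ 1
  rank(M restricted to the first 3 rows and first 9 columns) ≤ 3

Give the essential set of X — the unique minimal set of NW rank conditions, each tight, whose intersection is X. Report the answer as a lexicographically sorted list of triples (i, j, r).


Propagating the 21 rank bounds to every northwest block:

  R[1]: 0 | 0 | 0 | 0 | 0 | 0 | 0 | 1 | 1
  R[2]: 0 | 0 | 0 | 0 | 0 | 1 | 1 | 2 | 2
  R[3]: 0 | 0 | 0 | 1 | 1 | 2 | 2 | 3 | 3
  R[4]: 0 | 0 | 0 | 1 | 1 | 2 | 2 | 3 | 4
  R[5]: 0 | 0 | 1 | 2 | 2 | 3 | 3 | 4 | 5
  R[6]: 0 | 0 | 1 | 2 | 3 | 4 | 4 | 5 | 6
  R[7]: 1 | 1 | 2 | 3 | 4 | 5 | 5 | 6 | 7
  R[8]: 1 | 1 | 2 | 3 | 4 | 5 | 6 | 7 | 8
  R[9]: 1 | 2 | 3 | 4 | 5 | 6 | 7 | 8 | 9

the unique w with this rank table is (8, 6, 4, 9, 3, 5, 1, 7, 2).

ℓ(w)=25; the 7 essential cells (i,j,r):

[(1, 7, 0), (2, 5, 0), (4, 3, 0), (4, 5, 1), (4, 7, 2), (6, 2, 0), (8, 2, 1)]


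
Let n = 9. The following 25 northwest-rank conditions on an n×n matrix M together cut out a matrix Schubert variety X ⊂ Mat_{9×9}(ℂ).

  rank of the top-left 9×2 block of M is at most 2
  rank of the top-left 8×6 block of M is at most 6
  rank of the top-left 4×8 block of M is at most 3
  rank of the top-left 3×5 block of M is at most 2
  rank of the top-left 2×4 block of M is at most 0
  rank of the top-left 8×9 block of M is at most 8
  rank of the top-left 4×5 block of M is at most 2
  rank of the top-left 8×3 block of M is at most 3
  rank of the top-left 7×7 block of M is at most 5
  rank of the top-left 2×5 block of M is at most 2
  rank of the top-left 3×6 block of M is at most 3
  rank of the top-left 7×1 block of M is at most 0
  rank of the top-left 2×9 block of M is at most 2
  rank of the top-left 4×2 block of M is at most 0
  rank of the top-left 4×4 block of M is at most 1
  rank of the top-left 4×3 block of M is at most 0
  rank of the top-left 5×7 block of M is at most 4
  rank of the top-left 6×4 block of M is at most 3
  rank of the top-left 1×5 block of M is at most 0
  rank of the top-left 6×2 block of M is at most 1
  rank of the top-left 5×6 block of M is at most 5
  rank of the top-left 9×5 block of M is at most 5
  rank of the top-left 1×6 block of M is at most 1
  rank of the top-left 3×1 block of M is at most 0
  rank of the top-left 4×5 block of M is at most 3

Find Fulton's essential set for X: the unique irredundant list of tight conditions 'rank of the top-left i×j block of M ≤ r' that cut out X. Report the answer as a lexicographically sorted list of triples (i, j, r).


Propagating the 25 rank bounds to every northwest block:

  row 1: 0  0  0  0  0  1  1  1  1
  row 2: 0  0  0  0  1  2  2  2  2
  row 3: 0  0  0  1  2  3  3  3  3
  row 4: 0  0  0  1  2  3  3  3  4
  row 5: 0  1  1  2  3  4  4  4  5
  row 6: 0  1  2  3  4  5  5  5  6
  row 7: 0  1  2  3  4  5  5  6  7
  row 8: 1  2  3  4  5  6  6  7  8
  row 9: 1  2  3  4  5  6  7  8  9

reading off 1-entries of Δ²R: w = (6, 5, 4, 9, 2, 3, 8, 1, 7).

Rothe diagram D(w) (21 cells), 6 SE-corners (essential conditions):

[(1, 5, 0), (2, 4, 0), (4, 3, 0), (4, 8, 3), (7, 1, 0), (7, 7, 5)]


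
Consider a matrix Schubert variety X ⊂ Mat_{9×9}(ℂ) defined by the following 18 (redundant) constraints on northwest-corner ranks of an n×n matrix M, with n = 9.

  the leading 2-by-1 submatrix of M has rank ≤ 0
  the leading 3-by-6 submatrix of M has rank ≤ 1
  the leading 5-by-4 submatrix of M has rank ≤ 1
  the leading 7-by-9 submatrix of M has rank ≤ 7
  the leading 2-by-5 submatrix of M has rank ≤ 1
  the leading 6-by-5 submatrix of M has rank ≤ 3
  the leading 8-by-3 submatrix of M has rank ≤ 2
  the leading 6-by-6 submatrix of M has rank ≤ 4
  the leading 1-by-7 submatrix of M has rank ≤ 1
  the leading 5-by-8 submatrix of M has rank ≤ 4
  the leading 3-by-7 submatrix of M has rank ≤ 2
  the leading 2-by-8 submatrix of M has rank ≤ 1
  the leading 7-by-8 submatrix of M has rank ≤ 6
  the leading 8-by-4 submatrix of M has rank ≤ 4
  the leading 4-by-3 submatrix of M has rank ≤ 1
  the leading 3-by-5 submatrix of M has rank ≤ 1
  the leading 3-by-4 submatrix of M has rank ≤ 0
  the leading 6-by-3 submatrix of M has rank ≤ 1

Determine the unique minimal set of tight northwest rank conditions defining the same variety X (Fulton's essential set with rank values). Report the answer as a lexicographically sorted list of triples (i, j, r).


Rank table r_w(9×9) implied by the 18 constraints:

  R[1]: 0 0 0 0 1 1 1 1 1
  R[2]: 0 0 0 0 1 1 1 1 2
  R[3]: 0 0 0 0 1 1 2 2 3
  R[4]: 1 1 1 1 2 2 3 3 4
  R[5]: 1 1 1 1 2 3 4 4 5
  R[6]: 1 1 1 2 3 4 5 5 6
  R[7]: 1 2 2 3 4 5 6 6 7
  R[8]: 1 2 2 3 4 5 6 7 8
  R[9]: 1 2 3 4 5 6 7 8 9

reading off 1-entries of Δ²R: w = (5, 9, 7, 1, 6, 4, 2, 8, 3).

Fulton essential set (6 of the 22 Rothe cells):

[(2, 8, 1), (3, 4, 0), (3, 6, 1), (5, 4, 1), (6, 3, 1), (8, 3, 2)]


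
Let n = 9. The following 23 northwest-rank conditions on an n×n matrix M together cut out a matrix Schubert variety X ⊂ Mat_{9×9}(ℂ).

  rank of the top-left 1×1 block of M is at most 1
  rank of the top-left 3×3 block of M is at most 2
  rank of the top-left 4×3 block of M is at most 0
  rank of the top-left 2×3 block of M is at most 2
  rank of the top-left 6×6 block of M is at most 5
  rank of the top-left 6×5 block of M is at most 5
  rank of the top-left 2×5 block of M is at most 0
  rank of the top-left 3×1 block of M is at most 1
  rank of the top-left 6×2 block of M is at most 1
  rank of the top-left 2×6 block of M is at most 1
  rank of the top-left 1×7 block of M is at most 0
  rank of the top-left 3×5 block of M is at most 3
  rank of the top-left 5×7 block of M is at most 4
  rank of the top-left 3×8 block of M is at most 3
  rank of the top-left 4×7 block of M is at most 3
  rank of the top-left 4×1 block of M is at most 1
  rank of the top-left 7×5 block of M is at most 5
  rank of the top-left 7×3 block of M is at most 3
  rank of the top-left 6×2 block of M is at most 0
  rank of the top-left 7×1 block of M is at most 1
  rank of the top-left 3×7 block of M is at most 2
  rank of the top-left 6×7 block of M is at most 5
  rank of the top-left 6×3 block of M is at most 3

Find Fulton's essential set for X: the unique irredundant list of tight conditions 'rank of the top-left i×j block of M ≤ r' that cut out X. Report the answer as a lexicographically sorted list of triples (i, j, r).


Recovering R(i,j) via the rank-extension bound from the 23 conditions:

  i=1: 0  0  0  0  0  0  0  1  1
  i=2: 0  0  0  0  0  1  1  2  2
  i=3: 0  0  0  1  1  2  2  3  3
  i=4: 0  0  0  1  2  3  3  4  4
  i=5: 0  0  1  2  3  4  4  5  5
  i=6: 0  0  1  2  3  4  5  6  6
  i=7: 1  1  2  3  4  5  6  7  7
  i=8: 1  2  3  4  5  6  7  8  8
  i=9: 1  2  3  4  5  6  7  8  9

giving w = (8, 6, 4, 5, 3, 7, 1, 2, 9) via Δ²R.

D(w) has 22 cells with 4 SE-corners; essential set:

[(1, 7, 0), (2, 5, 0), (4, 3, 0), (6, 2, 0)]


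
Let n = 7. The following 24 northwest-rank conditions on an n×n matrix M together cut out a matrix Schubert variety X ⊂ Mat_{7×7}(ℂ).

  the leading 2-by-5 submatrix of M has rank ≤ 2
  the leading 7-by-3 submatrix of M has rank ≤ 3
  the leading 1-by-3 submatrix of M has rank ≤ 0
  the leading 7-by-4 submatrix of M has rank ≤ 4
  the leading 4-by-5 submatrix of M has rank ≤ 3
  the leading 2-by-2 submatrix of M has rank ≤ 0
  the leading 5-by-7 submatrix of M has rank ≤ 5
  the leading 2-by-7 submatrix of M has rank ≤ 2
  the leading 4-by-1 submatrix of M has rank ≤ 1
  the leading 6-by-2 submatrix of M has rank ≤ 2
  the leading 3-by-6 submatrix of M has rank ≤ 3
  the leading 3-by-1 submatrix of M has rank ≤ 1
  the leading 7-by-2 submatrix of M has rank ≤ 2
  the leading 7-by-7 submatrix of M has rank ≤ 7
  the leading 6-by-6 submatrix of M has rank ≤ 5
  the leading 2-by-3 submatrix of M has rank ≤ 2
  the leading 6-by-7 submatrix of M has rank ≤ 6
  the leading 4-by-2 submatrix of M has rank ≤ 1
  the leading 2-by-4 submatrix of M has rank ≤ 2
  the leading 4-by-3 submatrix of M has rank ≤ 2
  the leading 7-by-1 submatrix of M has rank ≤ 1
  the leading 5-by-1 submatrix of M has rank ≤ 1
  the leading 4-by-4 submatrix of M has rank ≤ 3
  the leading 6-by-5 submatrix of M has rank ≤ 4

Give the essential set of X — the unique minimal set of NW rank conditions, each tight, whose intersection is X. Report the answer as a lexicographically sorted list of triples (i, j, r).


The tightest implied rank at each (i,j), from the 24 conditions:

  0  0  0  1  1  1  1
  0  0  1  2  2  2  2
  1  1  2  3  3  3  3
  1  1  2  3  3  4  4
  1  2  3  4  4  5  5
  1  2  3  4  4  5  6
  1  2  3  4  5  6  7

so w = (4, 3, 1, 6, 2, 7, 5).

D(w) has 8 cells with 5 SE-corners; essential set:

[(1, 3, 0), (2, 2, 0), (4, 2, 1), (4, 5, 3), (6, 5, 4)]


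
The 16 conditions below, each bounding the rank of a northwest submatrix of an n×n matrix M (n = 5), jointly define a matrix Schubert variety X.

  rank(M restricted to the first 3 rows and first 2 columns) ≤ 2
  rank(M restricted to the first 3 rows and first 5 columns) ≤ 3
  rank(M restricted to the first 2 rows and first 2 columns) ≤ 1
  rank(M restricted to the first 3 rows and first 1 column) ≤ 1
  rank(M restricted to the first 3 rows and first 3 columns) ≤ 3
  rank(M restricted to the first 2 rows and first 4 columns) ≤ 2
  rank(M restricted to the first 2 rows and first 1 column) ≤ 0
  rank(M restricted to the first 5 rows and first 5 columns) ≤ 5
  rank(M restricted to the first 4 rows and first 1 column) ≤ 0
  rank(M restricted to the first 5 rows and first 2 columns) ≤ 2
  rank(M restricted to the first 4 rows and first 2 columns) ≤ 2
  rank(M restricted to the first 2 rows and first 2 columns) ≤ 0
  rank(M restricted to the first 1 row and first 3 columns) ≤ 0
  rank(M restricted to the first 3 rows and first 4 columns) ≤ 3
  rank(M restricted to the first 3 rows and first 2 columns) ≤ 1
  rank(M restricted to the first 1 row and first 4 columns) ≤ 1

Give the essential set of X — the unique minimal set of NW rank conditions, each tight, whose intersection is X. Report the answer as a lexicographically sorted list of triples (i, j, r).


Propagating the 16 rank bounds to every northwest block:

  R[1]: 0 | 0 | 0 | 1 | 1
  R[2]: 0 | 0 | 1 | 2 | 2
  R[3]: 0 | 1 | 2 | 3 | 3
  R[4]: 0 | 1 | 2 | 3 | 4
  R[5]: 1 | 2 | 3 | 4 | 5

giving w = (4, 3, 2, 5, 1) via Δ²R.

D(w) has 7 cells with 3 SE-corners; essential set:

[(1, 3, 0), (2, 2, 0), (4, 1, 0)]


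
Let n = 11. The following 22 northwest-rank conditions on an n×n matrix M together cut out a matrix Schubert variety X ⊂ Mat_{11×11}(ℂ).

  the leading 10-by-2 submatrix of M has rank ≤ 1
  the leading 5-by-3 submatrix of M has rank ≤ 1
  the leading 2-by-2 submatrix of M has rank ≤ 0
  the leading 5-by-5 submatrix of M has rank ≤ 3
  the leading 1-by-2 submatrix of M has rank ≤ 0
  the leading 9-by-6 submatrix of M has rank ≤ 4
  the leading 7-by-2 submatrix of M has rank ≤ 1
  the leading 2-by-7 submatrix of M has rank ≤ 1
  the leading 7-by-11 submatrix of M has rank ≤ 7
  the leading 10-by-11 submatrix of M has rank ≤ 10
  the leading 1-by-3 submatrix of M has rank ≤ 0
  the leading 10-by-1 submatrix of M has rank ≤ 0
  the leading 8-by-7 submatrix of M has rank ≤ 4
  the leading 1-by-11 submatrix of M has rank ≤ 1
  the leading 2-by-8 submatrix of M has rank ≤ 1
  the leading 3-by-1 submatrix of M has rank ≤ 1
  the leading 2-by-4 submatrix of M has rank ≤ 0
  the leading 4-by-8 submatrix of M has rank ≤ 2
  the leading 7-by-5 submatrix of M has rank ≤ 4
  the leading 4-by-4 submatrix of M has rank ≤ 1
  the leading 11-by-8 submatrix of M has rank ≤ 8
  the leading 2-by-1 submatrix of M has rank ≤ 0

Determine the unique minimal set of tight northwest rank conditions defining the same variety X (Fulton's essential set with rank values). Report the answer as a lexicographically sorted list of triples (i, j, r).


Rank table r_w(11×11) implied by the 22 constraints:

  0 0 0 0 1 1 1 1 1 1 1
  0 0 0 0 1 1 1 1 2 2 2
  0 1 1 1 2 2 2 2 3 3 3
  0 1 1 1 2 2 2 2 3 4 4
  0 1 1 2 3 3 3 3 4 5 5
  0 1 2 3 4 4 4 4 5 6 6
  0 1 2 3 4 4 4 5 6 7 7
  0 1 2 3 4 4 4 5 6 7 8
  0 1 2 3 4 4 5 6 7 8 9
  0 1 2 3 4 5 6 7 8 9 10
  1 2 3 4 5 6 7 8 9 10 11

giving w = (5, 9, 2, 10, 4, 3, 8, 11, 7, 6, 1) via Δ²R.

D(w) has 30 cells with 8 SE-corners; essential set:

[(2, 4, 0), (2, 8, 1), (4, 4, 1), (4, 8, 2), (5, 3, 1), (8, 7, 4), (9, 6, 4), (10, 1, 0)]


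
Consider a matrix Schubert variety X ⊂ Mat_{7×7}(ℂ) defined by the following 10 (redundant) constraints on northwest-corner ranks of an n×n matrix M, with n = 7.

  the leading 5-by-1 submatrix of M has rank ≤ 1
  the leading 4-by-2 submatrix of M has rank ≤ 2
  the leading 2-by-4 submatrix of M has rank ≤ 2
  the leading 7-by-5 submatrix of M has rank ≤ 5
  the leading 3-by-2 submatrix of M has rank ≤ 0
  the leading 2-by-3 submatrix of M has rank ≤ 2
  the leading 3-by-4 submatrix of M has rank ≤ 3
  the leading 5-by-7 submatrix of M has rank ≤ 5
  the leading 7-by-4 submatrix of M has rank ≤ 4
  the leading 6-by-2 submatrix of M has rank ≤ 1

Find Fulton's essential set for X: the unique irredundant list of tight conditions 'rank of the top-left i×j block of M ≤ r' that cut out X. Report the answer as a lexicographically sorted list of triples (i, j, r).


The tightest implied rank at each (i,j), from the 10 conditions:

  R[1]: 0  0  1  1  1  1  1
  R[2]: 0  0  1  2  2  2  2
  R[3]: 0  0  1  2  3  3  3
  R[4]: 1  1  2  3  4  4  4
  R[5]: 1  1  2  3  4  5  5
  R[6]: 1  1  2  3  4  5  6
  R[7]: 1  2  3  4  5  6  7

second differences of R give the permutation w = (3, 4, 5, 1, 6, 7, 2).

D(w) has 8 cells with 2 SE-corners; essential set:

[(3, 2, 0), (6, 2, 1)]


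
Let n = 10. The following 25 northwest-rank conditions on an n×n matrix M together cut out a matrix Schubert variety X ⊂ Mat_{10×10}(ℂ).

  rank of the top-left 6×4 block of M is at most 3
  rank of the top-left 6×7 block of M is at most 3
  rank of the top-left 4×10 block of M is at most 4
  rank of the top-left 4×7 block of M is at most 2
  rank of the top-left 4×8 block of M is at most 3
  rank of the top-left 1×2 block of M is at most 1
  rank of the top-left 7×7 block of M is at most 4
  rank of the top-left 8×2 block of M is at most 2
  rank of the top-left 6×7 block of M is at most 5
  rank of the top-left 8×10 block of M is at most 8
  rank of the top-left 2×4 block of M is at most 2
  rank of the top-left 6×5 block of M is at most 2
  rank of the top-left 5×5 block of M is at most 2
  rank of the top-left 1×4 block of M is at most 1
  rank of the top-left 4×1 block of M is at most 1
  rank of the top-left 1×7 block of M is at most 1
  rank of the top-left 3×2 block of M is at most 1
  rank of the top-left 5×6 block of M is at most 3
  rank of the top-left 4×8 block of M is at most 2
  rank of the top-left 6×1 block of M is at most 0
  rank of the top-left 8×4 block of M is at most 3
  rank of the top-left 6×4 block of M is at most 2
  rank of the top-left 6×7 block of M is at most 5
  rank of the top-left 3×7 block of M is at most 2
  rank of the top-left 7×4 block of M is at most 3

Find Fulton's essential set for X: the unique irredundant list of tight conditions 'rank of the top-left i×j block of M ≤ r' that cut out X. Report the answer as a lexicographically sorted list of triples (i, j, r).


Propagating the 25 rank bounds to every northwest block:

  R[1]: 0, 1, 1, 1, 1, 1, 1, 1, 1, 1
  R[2]: 0, 1, 2, 2, 2, 2, 2, 2, 2, 2
  R[3]: 0, 1, 2, 2, 2, 2, 2, 2, 3, 3
  R[4]: 0, 1, 2, 2, 2, 2, 2, 2, 3, 4
  R[5]: 0, 1, 2, 2, 2, 3, 3, 3, 4, 5
  R[6]: 0, 1, 2, 2, 2, 3, 3, 4, 5, 6
  R[7]: 1, 2, 3, 3, 3, 4, 4, 5, 6, 7
  R[8]: 1, 2, 3, 3, 4, 5, 5, 6, 7, 8
  R[9]: 1, 2, 3, 4, 5, 6, 6, 7, 8, 9
  R[10]: 1, 2, 3, 4, 5, 6, 7, 8, 9, 10

second differences of R give the permutation w = (2, 3, 9, 10, 6, 8, 1, 5, 4, 7).

D(w) has 22 cells with 5 SE-corners; essential set:

[(4, 8, 2), (6, 1, 0), (6, 5, 2), (6, 7, 3), (8, 4, 3)]


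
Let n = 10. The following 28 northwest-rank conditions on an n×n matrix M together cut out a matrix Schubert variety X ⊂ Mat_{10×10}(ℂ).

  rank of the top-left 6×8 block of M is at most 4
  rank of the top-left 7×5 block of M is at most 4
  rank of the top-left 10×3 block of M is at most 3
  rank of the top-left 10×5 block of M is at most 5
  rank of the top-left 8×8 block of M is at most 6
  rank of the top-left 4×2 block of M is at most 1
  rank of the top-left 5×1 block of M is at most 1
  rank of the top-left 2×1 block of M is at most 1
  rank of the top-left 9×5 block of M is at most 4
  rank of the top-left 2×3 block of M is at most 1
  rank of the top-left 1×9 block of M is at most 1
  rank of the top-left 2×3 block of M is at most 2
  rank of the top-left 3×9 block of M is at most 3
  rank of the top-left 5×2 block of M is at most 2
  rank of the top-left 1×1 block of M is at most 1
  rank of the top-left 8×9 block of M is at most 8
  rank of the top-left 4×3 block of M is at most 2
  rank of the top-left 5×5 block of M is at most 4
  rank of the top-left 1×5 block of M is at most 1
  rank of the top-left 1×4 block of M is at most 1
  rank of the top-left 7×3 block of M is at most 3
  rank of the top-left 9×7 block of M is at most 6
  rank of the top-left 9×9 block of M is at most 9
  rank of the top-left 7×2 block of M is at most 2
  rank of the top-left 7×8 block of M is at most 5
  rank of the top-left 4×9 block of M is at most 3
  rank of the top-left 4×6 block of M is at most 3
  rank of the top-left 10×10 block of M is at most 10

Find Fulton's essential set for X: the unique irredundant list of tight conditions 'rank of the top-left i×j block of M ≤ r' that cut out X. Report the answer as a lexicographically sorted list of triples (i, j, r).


Rank table r_w(10×10) implied by the 28 constraints:

  row 1: 1  1  1  1  1  1  1  1  1  1
  row 2: 1  1  1  2  2  2  2  2  2  2
  row 3: 1  1  2  3  3  3  3  3  3  3
  row 4: 1  1  2  3  3  3  3  3  3  4
  row 5: 1  2  3  4  4  4  4  4  4  5
  row 6: 1  2  3  4  4  4  4  4  5  6
  row 7: 1  2  3  4  4  5  5  5  6  7
  row 8: 1  2  3  4  4  5  6  6  7  8
  row 9: 1  2  3  4  4  5  6  7  8  9
  row 10: 1  2  3  4  5  6  7  8  9  10

reading off 1-entries of Δ²R: w = (1, 4, 3, 10, 2, 9, 6, 7, 8, 5).

|D(w)|=16, |Ess(w)|=5:

[(2, 3, 1), (4, 2, 1), (4, 9, 3), (6, 8, 4), (9, 5, 4)]


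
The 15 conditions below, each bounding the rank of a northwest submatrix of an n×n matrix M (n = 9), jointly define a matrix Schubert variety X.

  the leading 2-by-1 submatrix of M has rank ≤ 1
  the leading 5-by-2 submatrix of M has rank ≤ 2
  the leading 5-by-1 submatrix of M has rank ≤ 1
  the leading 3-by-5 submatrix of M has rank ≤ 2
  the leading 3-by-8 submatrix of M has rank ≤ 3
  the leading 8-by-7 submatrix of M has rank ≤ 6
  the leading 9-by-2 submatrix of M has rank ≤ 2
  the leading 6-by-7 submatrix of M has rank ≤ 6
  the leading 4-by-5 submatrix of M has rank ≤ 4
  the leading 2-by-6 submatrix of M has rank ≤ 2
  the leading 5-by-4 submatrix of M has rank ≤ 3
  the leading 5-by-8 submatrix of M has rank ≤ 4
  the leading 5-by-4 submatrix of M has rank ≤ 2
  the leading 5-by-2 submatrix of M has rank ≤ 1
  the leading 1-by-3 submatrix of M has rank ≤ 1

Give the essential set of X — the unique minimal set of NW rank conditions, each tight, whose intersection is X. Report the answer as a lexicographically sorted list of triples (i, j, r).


Reconstructing r_w from the 15 given conditions:

  i=1: 1  1  1  1  1  1  1  1  1
  i=2: 1  1  2  2  2  2  2  2  2
  i=3: 1  1  2  2  2  3  3  3  3
  i=4: 1  1  2  2  3  4  4  4  4
  i=5: 1  1  2  2  3  4  4  4  5
  i=6: 1  2  3  3  4  5  5  5  6
  i=7: 1  2  3  4  5  6  6  6  7
  i=8: 1  2  3  4  5  6  6  7  8
  i=9: 1  2  3  4  5  6  7  8  9

giving w = (1, 3, 6, 5, 9, 2, 4, 8, 7) via Δ²R.

Rothe diagram D(w) (11 cells), 5 SE-corners (essential conditions):

[(3, 5, 2), (5, 2, 1), (5, 4, 2), (5, 8, 4), (8, 7, 6)]


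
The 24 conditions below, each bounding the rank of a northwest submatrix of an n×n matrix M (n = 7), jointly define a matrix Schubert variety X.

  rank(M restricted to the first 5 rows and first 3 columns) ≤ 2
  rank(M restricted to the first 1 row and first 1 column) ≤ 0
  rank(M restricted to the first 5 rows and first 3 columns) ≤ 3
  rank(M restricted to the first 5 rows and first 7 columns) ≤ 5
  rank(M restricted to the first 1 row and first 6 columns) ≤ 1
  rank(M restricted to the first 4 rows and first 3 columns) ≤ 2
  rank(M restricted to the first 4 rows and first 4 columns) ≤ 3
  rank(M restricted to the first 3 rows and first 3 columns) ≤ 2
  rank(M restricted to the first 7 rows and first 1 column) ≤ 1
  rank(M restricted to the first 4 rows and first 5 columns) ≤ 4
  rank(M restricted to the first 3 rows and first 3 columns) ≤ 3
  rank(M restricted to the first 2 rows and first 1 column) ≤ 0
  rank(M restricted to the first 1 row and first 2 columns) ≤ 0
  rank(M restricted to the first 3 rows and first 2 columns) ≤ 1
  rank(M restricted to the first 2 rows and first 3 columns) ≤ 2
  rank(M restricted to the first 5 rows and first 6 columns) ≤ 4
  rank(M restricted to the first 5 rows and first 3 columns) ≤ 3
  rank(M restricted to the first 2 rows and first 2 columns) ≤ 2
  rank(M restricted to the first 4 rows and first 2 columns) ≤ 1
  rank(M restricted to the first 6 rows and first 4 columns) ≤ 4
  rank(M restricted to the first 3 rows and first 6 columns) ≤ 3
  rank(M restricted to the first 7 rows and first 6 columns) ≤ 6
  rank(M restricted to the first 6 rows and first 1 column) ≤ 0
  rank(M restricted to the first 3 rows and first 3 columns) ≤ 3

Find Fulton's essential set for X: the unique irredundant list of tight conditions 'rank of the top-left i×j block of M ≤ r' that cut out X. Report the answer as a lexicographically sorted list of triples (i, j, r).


Propagating the 24 rank bounds to every northwest block:

  i=1: 0  0  1  1  1  1  1
  i=2: 0  1  2  2  2  2  2
  i=3: 0  1  2  3  3  3  3
  i=4: 0  1  2  3  4  4  4
  i=5: 0  1  2  3  4  4  5
  i=6: 0  1  2  3  4  5  6
  i=7: 1  2  3  4  5  6  7

reading off 1-entries of Δ²R: w = (3, 2, 4, 5, 7, 6, 1).

3 SE-corners of the 8-cell Rothe diagram give Ess(w):

[(1, 2, 0), (5, 6, 4), (6, 1, 0)]


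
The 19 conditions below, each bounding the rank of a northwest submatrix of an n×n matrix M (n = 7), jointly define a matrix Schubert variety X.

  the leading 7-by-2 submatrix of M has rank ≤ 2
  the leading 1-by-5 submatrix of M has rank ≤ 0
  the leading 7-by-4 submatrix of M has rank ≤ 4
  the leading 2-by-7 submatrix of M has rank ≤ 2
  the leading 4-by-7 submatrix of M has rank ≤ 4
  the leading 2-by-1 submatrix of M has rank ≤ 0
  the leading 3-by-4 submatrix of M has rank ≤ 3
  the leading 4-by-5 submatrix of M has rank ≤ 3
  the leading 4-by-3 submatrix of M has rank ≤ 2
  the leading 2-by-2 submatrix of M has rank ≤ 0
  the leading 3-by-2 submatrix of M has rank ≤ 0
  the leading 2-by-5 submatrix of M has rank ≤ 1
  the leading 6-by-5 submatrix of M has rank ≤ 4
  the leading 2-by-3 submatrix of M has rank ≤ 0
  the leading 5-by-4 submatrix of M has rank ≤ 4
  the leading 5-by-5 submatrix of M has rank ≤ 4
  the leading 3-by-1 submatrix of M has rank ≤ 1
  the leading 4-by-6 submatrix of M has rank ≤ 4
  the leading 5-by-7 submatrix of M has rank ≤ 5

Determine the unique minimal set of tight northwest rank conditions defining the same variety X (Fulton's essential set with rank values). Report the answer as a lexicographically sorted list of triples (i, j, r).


The tightest implied rank at each (i,j), from the 19 conditions:

  row 1: 0  0  0  0  0  1  1
  row 2: 0  0  0  1  1  2  2
  row 3: 0  0  1  2  2  3  3
  row 4: 1  1  2  3  3  4  4
  row 5: 1  2  3  4  4  5  5
  row 6: 1  2  3  4  4  5  6
  row 7: 1  2  3  4  5  6  7

reading off 1-entries of Δ²R: w = (6, 4, 3, 1, 2, 7, 5).

ℓ(w)=11; the 4 essential cells (i,j,r):

[(1, 5, 0), (2, 3, 0), (3, 2, 0), (6, 5, 4)]


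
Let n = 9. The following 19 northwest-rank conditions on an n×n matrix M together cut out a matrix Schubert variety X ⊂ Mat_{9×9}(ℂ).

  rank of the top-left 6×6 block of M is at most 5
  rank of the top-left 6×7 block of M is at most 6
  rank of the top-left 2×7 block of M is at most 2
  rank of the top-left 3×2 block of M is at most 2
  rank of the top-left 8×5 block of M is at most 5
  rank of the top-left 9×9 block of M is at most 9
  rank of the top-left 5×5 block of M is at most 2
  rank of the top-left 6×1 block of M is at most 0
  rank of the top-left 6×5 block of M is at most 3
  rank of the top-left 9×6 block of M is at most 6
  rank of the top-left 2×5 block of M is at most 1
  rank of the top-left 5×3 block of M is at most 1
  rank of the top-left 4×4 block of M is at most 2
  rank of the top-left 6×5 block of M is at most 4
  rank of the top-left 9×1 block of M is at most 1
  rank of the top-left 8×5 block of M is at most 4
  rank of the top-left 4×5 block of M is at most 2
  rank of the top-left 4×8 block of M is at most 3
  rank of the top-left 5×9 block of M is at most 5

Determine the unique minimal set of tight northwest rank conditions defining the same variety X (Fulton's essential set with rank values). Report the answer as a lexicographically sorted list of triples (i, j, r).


Reconstructing r_w from the 19 given conditions:

  0  1  1  1  1  1  1  1  1
  0  1  1  1  1  2  2  2  2
  0  1  1  2  2  3  3  3  3
  0  1  1  2  2  3  3  3  4
  0  1  1  2  2  3  4  4  5
  0  1  2  3  3  4  5  5  6
  1  2  3  4  4  5  6  6  7
  1  2  3  4  4  5  6  7  8
  1  2  3  4  5  6  7  8  9

so w = (2, 6, 4, 9, 7, 3, 1, 8, 5).

|D(w)|=17, |Ess(w)|=6:

[(2, 5, 1), (4, 8, 3), (5, 3, 1), (5, 5, 2), (6, 1, 0), (8, 5, 4)]


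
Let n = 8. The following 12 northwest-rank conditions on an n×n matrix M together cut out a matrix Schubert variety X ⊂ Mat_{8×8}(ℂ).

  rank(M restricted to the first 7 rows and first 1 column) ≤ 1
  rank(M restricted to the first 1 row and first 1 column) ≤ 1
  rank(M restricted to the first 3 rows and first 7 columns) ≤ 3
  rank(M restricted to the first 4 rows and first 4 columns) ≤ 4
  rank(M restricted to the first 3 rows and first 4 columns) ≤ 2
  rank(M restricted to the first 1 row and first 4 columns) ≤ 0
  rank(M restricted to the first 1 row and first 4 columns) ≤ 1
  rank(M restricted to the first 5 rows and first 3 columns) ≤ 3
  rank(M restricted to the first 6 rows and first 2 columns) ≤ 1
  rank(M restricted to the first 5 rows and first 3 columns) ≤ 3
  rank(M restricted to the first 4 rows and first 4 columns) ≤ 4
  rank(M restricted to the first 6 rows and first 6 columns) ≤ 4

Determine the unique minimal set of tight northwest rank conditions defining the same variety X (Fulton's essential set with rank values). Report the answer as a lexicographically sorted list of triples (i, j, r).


The tightest implied rank at each (i,j), from the 12 conditions:

  row 1: 0  0  0  0  1  1  1  1
  row 2: 1  1  1  1  2  2  2  2
  row 3: 1  1  2  2  3  3  3  3
  row 4: 1  1  2  3  4  4  4  4
  row 5: 1  1  2  3  4  4  5  5
  row 6: 1  1  2  3  4  4  5  6
  row 7: 1  2  3  4  5  5  6  7
  row 8: 1  2  3  4  5  6  7  8

the unique w with this rank table is (5, 1, 3, 4, 7, 8, 2, 6).

3 SE-corners of the 10-cell Rothe diagram give Ess(w):

[(1, 4, 0), (6, 2, 1), (6, 6, 4)]


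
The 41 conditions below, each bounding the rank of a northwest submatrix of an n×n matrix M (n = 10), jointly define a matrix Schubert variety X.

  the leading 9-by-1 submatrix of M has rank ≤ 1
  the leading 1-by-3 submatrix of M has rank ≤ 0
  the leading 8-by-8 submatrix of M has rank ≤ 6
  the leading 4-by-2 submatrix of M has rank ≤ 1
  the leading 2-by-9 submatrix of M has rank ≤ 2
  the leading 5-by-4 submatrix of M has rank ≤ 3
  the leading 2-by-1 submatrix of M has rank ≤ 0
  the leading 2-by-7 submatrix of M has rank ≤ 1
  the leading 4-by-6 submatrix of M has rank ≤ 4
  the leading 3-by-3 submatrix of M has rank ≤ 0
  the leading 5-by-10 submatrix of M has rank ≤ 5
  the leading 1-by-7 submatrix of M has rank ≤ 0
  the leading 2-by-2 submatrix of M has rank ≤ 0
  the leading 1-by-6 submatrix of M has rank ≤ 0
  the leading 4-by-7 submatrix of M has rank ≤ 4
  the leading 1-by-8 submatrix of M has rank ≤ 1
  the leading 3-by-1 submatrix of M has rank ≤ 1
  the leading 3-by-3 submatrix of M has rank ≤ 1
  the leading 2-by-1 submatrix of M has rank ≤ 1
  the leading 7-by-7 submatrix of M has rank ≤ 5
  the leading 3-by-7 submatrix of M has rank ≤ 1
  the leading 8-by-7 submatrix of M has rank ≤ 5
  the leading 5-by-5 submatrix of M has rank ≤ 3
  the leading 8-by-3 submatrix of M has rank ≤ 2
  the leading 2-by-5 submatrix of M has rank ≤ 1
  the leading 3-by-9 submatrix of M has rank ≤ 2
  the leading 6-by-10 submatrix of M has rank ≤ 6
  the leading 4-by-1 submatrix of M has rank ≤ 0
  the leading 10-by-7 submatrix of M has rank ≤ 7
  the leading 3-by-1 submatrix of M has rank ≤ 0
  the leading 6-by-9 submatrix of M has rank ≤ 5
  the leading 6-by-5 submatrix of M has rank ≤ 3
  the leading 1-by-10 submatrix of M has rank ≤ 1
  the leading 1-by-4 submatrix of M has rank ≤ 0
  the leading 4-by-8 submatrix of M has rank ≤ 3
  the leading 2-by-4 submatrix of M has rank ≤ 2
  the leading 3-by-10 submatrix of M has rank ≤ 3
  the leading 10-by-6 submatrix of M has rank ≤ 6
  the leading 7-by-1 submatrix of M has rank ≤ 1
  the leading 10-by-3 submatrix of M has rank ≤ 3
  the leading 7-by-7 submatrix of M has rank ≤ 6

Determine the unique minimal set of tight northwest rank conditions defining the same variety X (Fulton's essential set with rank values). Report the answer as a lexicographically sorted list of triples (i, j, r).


Reconstructing r_w from the 41 given conditions:

  0 0 0 0 0 0 0 1 1 1
  0 0 0 1 1 1 1 2 2 2
  0 0 0 1 1 1 1 2 2 3
  0 1 1 2 2 2 2 3 3 4
  1 2 2 3 3 3 3 4 4 5
  1 2 2 3 3 4 4 5 5 6
  1 2 2 3 4 5 5 6 6 7
  1 2 2 3 4 5 5 6 7 8
  1 2 3 4 5 6 6 7 8 9
  1 2 3 4 5 6 7 8 9 10

the unique w with this rank table is (8, 4, 10, 2, 1, 6, 5, 9, 3, 7).

Fulton essential set (8 of the 23 Rothe cells):

[(1, 7, 0), (3, 3, 0), (3, 7, 1), (3, 9, 2), (4, 1, 0), (6, 5, 3), (8, 3, 2), (8, 7, 5)]


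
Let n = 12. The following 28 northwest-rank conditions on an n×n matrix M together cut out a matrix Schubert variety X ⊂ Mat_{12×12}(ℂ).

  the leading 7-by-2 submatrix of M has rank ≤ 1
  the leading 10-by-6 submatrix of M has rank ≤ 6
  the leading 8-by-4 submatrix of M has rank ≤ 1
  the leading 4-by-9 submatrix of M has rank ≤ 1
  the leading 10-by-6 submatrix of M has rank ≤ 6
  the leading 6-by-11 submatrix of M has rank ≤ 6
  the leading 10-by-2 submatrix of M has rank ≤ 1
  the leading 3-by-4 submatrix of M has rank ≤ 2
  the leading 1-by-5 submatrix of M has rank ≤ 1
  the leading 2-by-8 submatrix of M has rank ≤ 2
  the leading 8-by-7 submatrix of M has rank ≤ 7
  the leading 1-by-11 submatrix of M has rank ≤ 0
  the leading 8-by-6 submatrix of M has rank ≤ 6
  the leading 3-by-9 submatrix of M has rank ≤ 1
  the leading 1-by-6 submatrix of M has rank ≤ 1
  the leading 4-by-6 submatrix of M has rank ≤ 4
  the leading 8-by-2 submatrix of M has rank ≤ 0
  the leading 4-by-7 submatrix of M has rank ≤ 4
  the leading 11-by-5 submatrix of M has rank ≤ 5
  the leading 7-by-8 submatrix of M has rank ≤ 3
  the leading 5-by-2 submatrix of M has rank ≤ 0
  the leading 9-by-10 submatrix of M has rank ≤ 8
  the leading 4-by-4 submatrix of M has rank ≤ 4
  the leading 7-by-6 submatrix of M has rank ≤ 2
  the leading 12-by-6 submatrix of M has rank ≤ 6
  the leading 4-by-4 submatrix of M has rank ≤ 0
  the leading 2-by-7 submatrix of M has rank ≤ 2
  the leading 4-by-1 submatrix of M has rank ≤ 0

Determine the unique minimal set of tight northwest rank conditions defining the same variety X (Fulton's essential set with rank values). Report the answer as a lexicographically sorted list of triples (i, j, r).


Reconstructing r_w from the 28 given conditions:

  row 1: 0 | 0 | 0 | 0 | 0 | 0 | 0 | 0 | 0 | 0 | 0 | 1
  row 2: 0 | 0 | 0 | 0 | 1 | 1 | 1 | 1 | 1 | 1 | 1 | 2
  row 3: 0 | 0 | 0 | 0 | 1 | 1 | 1 | 1 | 1 | 2 | 2 | 3
  row 4: 0 | 0 | 0 | 0 | 1 | 1 | 1 | 1 | 1 | 2 | 3 | 4
  row 5: 0 | 0 | 1 | 1 | 2 | 2 | 2 | 2 | 2 | 3 | 4 | 5
  row 6: 0 | 0 | 1 | 1 | 2 | 2 | 3 | 3 | 3 | 4 | 5 | 6
  row 7: 0 | 0 | 1 | 1 | 2 | 2 | 3 | 3 | 4 | 5 | 6 | 7
  row 8: 0 | 0 | 1 | 1 | 2 | 3 | 4 | 4 | 5 | 6 | 7 | 8
  row 9: 1 | 1 | 2 | 2 | 3 | 4 | 5 | 5 | 6 | 7 | 8 | 9
  row 10: 1 | 1 | 2 | 3 | 4 | 5 | 6 | 6 | 7 | 8 | 9 | 10
  row 11: 1 | 2 | 3 | 4 | 5 | 6 | 7 | 7 | 8 | 9 | 10 | 11
  row 12: 1 | 2 | 3 | 4 | 5 | 6 | 7 | 8 | 9 | 10 | 11 | 12

hence w(1..12) = (12, 5, 10, 11, 3, 7, 9, 6, 1, 4, 2, 8).

8 SE-corners of the 46-cell Rothe diagram give Ess(w):

[(1, 11, 0), (4, 4, 0), (4, 9, 1), (7, 6, 2), (7, 8, 3), (8, 2, 0), (8, 4, 1), (10, 2, 1)]
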